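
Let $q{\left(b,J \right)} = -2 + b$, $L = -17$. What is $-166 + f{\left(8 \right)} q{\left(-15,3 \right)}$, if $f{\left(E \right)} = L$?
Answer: $123$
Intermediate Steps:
$f{\left(E \right)} = -17$
$-166 + f{\left(8 \right)} q{\left(-15,3 \right)} = -166 - 17 \left(-2 - 15\right) = -166 - -289 = -166 + 289 = 123$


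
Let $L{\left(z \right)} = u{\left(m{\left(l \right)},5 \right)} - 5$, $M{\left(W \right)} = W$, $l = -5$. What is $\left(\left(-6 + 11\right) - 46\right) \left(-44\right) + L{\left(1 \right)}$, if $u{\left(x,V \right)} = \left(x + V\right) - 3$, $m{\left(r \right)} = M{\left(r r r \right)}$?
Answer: $1676$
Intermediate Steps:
$m{\left(r \right)} = r^{3}$ ($m{\left(r \right)} = r r r = r^{2} r = r^{3}$)
$u{\left(x,V \right)} = -3 + V + x$ ($u{\left(x,V \right)} = \left(V + x\right) - 3 = -3 + V + x$)
$L{\left(z \right)} = -128$ ($L{\left(z \right)} = \left(-3 + 5 + \left(-5\right)^{3}\right) - 5 = \left(-3 + 5 - 125\right) - 5 = -123 - 5 = -128$)
$\left(\left(-6 + 11\right) - 46\right) \left(-44\right) + L{\left(1 \right)} = \left(\left(-6 + 11\right) - 46\right) \left(-44\right) - 128 = \left(5 - 46\right) \left(-44\right) - 128 = \left(-41\right) \left(-44\right) - 128 = 1804 - 128 = 1676$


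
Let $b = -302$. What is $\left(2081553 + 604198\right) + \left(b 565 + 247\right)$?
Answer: $2515368$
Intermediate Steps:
$\left(2081553 + 604198\right) + \left(b 565 + 247\right) = \left(2081553 + 604198\right) + \left(\left(-302\right) 565 + 247\right) = 2685751 + \left(-170630 + 247\right) = 2685751 - 170383 = 2515368$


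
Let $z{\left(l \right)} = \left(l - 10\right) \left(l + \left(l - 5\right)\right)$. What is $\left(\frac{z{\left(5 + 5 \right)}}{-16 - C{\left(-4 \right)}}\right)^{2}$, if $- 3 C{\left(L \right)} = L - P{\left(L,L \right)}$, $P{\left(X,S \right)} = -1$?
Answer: $0$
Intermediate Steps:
$C{\left(L \right)} = - \frac{1}{3} - \frac{L}{3}$ ($C{\left(L \right)} = - \frac{L - -1}{3} = - \frac{L + 1}{3} = - \frac{1 + L}{3} = - \frac{1}{3} - \frac{L}{3}$)
$z{\left(l \right)} = \left(-10 + l\right) \left(-5 + 2 l\right)$ ($z{\left(l \right)} = \left(-10 + l\right) \left(l + \left(-5 + l\right)\right) = \left(-10 + l\right) \left(-5 + 2 l\right)$)
$\left(\frac{z{\left(5 + 5 \right)}}{-16 - C{\left(-4 \right)}}\right)^{2} = \left(\frac{50 - 25 \left(5 + 5\right) + 2 \left(5 + 5\right)^{2}}{-16 - \left(- \frac{1}{3} - - \frac{4}{3}\right)}\right)^{2} = \left(\frac{50 - 250 + 2 \cdot 10^{2}}{-16 - \left(- \frac{1}{3} + \frac{4}{3}\right)}\right)^{2} = \left(\frac{50 - 250 + 2 \cdot 100}{-16 - 1}\right)^{2} = \left(\frac{50 - 250 + 200}{-16 - 1}\right)^{2} = \left(\frac{0}{-17}\right)^{2} = \left(0 \left(- \frac{1}{17}\right)\right)^{2} = 0^{2} = 0$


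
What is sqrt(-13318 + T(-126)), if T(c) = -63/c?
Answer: I*sqrt(53270)/2 ≈ 115.4*I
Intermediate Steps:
sqrt(-13318 + T(-126)) = sqrt(-13318 - 63/(-126)) = sqrt(-13318 - 63*(-1/126)) = sqrt(-13318 + 1/2) = sqrt(-26635/2) = I*sqrt(53270)/2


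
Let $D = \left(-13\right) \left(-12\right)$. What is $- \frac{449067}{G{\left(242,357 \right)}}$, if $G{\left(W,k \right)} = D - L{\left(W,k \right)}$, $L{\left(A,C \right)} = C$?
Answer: $\frac{149689}{67} \approx 2234.2$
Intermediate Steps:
$D = 156$
$G{\left(W,k \right)} = 156 - k$
$- \frac{449067}{G{\left(242,357 \right)}} = - \frac{449067}{156 - 357} = - \frac{449067}{-201} = \left(-449067\right) \left(- \frac{1}{201}\right) = \frac{149689}{67}$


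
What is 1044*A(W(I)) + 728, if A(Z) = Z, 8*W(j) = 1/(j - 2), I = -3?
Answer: 7019/10 ≈ 701.90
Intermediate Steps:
W(j) = 1/(8*(-2 + j)) (W(j) = 1/(8*(j - 2)) = 1/(8*(-2 + j)))
1044*A(W(I)) + 728 = 1044*(1/(8*(-2 - 3))) + 728 = 1044*((1/8)/(-5)) + 728 = 1044*((1/8)*(-1/5)) + 728 = 1044*(-1/40) + 728 = -261/10 + 728 = 7019/10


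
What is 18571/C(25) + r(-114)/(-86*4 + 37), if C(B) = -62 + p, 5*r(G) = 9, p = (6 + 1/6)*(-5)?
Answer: -171043923/854995 ≈ -200.05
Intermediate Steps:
p = -185/6 (p = (6 + ⅙)*(-5) = (37/6)*(-5) = -185/6 ≈ -30.833)
r(G) = 9/5 (r(G) = (⅕)*9 = 9/5)
C(B) = -557/6 (C(B) = -62 - 185/6 = -557/6)
18571/C(25) + r(-114)/(-86*4 + 37) = 18571/(-557/6) + 9/(5*(-86*4 + 37)) = 18571*(-6/557) + 9/(5*(-344 + 37)) = -111426/557 + (9/5)/(-307) = -111426/557 + (9/5)*(-1/307) = -111426/557 - 9/1535 = -171043923/854995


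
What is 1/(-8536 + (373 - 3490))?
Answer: -1/11653 ≈ -8.5815e-5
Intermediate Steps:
1/(-8536 + (373 - 3490)) = 1/(-8536 - 3117) = 1/(-11653) = -1/11653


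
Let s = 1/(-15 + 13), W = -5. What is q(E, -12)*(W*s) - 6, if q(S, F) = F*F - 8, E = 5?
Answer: 334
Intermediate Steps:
q(S, F) = -8 + F**2 (q(S, F) = F**2 - 8 = -8 + F**2)
s = -1/2 (s = 1/(-2) = -1/2 ≈ -0.50000)
q(E, -12)*(W*s) - 6 = (-8 + (-12)**2)*(-5*(-1/2)) - 6 = (-8 + 144)*(5/2) - 6 = 136*(5/2) - 6 = 340 - 6 = 334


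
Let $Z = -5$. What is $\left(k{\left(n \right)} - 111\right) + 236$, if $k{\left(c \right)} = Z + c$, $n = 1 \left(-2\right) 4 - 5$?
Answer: $107$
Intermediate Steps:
$n = -13$ ($n = \left(-2\right) 4 - 5 = -8 - 5 = -13$)
$k{\left(c \right)} = -5 + c$
$\left(k{\left(n \right)} - 111\right) + 236 = \left(\left(-5 - 13\right) - 111\right) + 236 = \left(-18 - 111\right) + 236 = -129 + 236 = 107$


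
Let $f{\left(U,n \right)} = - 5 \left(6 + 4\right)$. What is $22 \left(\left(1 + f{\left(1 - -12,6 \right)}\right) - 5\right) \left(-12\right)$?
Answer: $14256$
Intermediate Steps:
$f{\left(U,n \right)} = -50$ ($f{\left(U,n \right)} = \left(-5\right) 10 = -50$)
$22 \left(\left(1 + f{\left(1 - -12,6 \right)}\right) - 5\right) \left(-12\right) = 22 \left(\left(1 - 50\right) - 5\right) \left(-12\right) = 22 \left(-49 - 5\right) \left(-12\right) = 22 \left(-54\right) \left(-12\right) = \left(-1188\right) \left(-12\right) = 14256$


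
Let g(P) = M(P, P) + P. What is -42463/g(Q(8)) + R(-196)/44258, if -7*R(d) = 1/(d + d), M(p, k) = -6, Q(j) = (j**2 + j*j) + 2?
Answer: -1289218633413/3764762512 ≈ -342.44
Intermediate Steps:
Q(j) = 2 + 2*j**2 (Q(j) = (j**2 + j**2) + 2 = 2*j**2 + 2 = 2 + 2*j**2)
R(d) = -1/(14*d) (R(d) = -1/(7*(d + d)) = -1/(2*d)/7 = -1/(14*d))
g(P) = -6 + P
-42463/g(Q(8)) + R(-196)/44258 = -42463/(-6 + (2 + 2*8**2)) - 1/14/(-196)/44258 = -42463/(-6 + (2 + 2*64)) - 1/14*(-1/196)*(1/44258) = -42463/(-6 + (2 + 128)) + (1/2744)*(1/44258) = -42463/(-6 + 130) + 1/121443952 = -42463/124 + 1/121443952 = -1289218633413/3764762512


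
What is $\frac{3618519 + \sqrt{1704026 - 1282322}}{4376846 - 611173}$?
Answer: $\frac{3618519}{3765673} + \frac{6 \sqrt{11714}}{3765673} \approx 0.96109$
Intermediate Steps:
$\frac{3618519 + \sqrt{1704026 - 1282322}}{4376846 - 611173} = \frac{3618519 + \sqrt{421704}}{3765673} = \left(3618519 + 6 \sqrt{11714}\right) \frac{1}{3765673} = \frac{3618519}{3765673} + \frac{6 \sqrt{11714}}{3765673}$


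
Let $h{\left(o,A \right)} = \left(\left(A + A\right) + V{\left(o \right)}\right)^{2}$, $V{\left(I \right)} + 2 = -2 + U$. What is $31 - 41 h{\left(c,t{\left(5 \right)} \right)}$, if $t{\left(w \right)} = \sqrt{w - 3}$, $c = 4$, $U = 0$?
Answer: $-953 + 656 \sqrt{2} \approx -25.276$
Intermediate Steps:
$V{\left(I \right)} = -4$ ($V{\left(I \right)} = -2 + \left(-2 + 0\right) = -2 - 2 = -4$)
$t{\left(w \right)} = \sqrt{-3 + w}$
$h{\left(o,A \right)} = \left(-4 + 2 A\right)^{2}$ ($h{\left(o,A \right)} = \left(\left(A + A\right) - 4\right)^{2} = \left(2 A - 4\right)^{2} = \left(-4 + 2 A\right)^{2}$)
$31 - 41 h{\left(c,t{\left(5 \right)} \right)} = 31 - 41 \cdot 4 \left(-2 + \sqrt{-3 + 5}\right)^{2} = 31 - 41 \cdot 4 \left(-2 + \sqrt{2}\right)^{2} = 31 - 164 \left(-2 + \sqrt{2}\right)^{2}$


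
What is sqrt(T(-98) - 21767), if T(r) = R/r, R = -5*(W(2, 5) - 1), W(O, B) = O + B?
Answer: 2*I*sqrt(266642)/7 ≈ 147.54*I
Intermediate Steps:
W(O, B) = B + O
R = -30 (R = -5*((5 + 2) - 1) = -5*(7 - 1) = -5*6 = -30)
T(r) = -30/r
sqrt(T(-98) - 21767) = sqrt(-30/(-98) - 21767) = sqrt(-30*(-1/98) - 21767) = sqrt(15/49 - 21767) = sqrt(-1066568/49) = 2*I*sqrt(266642)/7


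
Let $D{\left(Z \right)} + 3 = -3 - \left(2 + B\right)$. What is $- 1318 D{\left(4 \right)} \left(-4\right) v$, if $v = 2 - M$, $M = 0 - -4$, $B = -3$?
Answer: $52720$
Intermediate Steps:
$M = 4$ ($M = 0 + 4 = 4$)
$v = -2$ ($v = 2 - 4 = -2$)
$D{\left(Z \right)} = -5$ ($D{\left(Z \right)} = -3 - 2 = -5$)
$- 1318 D{\left(4 \right)} \left(-4\right) v = - 1318 \left(-5\right) \left(-4\right) \left(-2\right) = - 1318 \cdot 20 \left(-2\right) = \left(-1318\right) \left(-40\right) = 52720$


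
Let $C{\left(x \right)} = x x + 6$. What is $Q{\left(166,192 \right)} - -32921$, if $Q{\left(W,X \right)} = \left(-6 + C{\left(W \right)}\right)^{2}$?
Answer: $759366057$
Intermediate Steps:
$C{\left(x \right)} = 6 + x^{2}$ ($C{\left(x \right)} = x^{2} + 6 = 6 + x^{2}$)
$Q{\left(W,X \right)} = W^{4}$ ($Q{\left(W,X \right)} = \left(-6 + \left(6 + W^{2}\right)\right)^{2} = \left(W^{2}\right)^{2} = W^{4}$)
$Q{\left(166,192 \right)} - -32921 = 166^{4} - -32921 = 759333136 + 32921 = 759366057$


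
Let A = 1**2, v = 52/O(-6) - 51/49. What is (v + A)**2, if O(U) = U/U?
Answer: 6482116/2401 ≈ 2699.8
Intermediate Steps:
O(U) = 1
v = 2497/49 (v = 52/1 - 51/49 = 52*1 - 51*1/49 = 52 - 51/49 = 2497/49 ≈ 50.959)
A = 1
(v + A)**2 = (2497/49 + 1)**2 = (2546/49)**2 = 6482116/2401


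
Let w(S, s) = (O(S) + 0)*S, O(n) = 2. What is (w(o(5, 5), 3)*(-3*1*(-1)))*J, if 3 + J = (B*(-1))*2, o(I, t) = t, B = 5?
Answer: -390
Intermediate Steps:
w(S, s) = 2*S (w(S, s) = (2 + 0)*S = 2*S)
J = -13 (J = -3 + (5*(-1))*2 = -3 - 5*2 = -3 - 10 = -13)
(w(o(5, 5), 3)*(-3*1*(-1)))*J = ((2*5)*(-3*1*(-1)))*(-13) = (10*(-3*(-1)))*(-13) = (10*3)*(-13) = 30*(-13) = -390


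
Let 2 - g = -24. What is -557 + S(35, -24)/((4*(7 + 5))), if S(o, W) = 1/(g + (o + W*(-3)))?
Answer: -3555887/6384 ≈ -557.00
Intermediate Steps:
g = 26 (g = 2 - 1*(-24) = 2 + 24 = 26)
S(o, W) = 1/(26 + o - 3*W) (S(o, W) = 1/(26 + (o + W*(-3))) = 1/(26 + (o - 3*W)) = 1/(26 + o - 3*W))
-557 + S(35, -24)/((4*(7 + 5))) = -557 + 1/(((4*(7 + 5)))*(26 + 35 - 3*(-24))) = -557 + 1/(((4*12))*(26 + 35 + 72)) = -557 + 1/(48*133) = -557 + (1/48)*(1/133) = -557 + 1/6384 = -3555887/6384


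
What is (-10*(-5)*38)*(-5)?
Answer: -9500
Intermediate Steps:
(-10*(-5)*38)*(-5) = (50*38)*(-5) = 1900*(-5) = -9500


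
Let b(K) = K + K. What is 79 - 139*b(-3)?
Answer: 913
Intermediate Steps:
b(K) = 2*K
79 - 139*b(-3) = 79 - 278*(-3) = 79 - 139*(-6) = 79 + 834 = 913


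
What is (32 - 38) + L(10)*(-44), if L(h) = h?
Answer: -446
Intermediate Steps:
(32 - 38) + L(10)*(-44) = (32 - 38) + 10*(-44) = -6 - 440 = -446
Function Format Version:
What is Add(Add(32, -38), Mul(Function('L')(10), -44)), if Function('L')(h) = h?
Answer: -446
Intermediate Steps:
Add(Add(32, -38), Mul(Function('L')(10), -44)) = Add(Add(32, -38), Mul(10, -44)) = Add(-6, -440) = -446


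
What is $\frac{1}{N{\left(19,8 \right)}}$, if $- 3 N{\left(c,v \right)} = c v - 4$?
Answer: $- \frac{3}{148} \approx -0.02027$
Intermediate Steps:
$N{\left(c,v \right)} = \frac{4}{3} - \frac{c v}{3}$ ($N{\left(c,v \right)} = - \frac{c v - 4}{3} = - \frac{-4 + c v}{3} = \frac{4}{3} - \frac{c v}{3}$)
$\frac{1}{N{\left(19,8 \right)}} = \frac{1}{\frac{4}{3} - \frac{19}{3} \cdot 8} = \frac{1}{\frac{4}{3} - \frac{152}{3}} = \frac{1}{- \frac{148}{3}} = - \frac{3}{148}$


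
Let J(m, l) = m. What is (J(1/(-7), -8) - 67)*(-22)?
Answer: 10340/7 ≈ 1477.1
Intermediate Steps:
(J(1/(-7), -8) - 67)*(-22) = (1/(-7) - 67)*(-22) = (-⅐ - 67)*(-22) = -470/7*(-22) = 10340/7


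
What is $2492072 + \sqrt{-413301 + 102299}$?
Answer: $2492072 + i \sqrt{311002} \approx 2.4921 \cdot 10^{6} + 557.68 i$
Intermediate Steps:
$2492072 + \sqrt{-413301 + 102299} = 2492072 + \sqrt{-311002} = 2492072 + i \sqrt{311002}$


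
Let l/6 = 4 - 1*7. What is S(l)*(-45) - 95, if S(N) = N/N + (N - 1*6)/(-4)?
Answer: -410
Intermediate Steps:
l = -18 (l = 6*(4 - 1*7) = 6*(4 - 7) = 6*(-3) = -18)
S(N) = 5/2 - N/4 (S(N) = 1 + (N - 6)*(-1/4) = 1 + (-6 + N)*(-1/4) = 1 + (3/2 - N/4) = 5/2 - N/4)
S(l)*(-45) - 95 = (5/2 - 1/4*(-18))*(-45) - 95 = (5/2 + 9/2)*(-45) - 95 = 7*(-45) - 95 = -315 - 95 = -410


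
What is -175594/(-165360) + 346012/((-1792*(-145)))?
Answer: 321384029/134272320 ≈ 2.3935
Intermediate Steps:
-175594/(-165360) + 346012/((-1792*(-145))) = -175594*(-1/165360) + 346012/259840 = 87797/82680 + 346012*(1/259840) = 87797/82680 + 86503/64960 = 321384029/134272320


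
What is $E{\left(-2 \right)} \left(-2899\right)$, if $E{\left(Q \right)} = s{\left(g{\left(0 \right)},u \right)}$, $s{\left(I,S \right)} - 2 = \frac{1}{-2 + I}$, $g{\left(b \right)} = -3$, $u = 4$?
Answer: $- \frac{26091}{5} \approx -5218.2$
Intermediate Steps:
$s{\left(I,S \right)} = 2 + \frac{1}{-2 + I}$
$E{\left(Q \right)} = \frac{9}{5}$ ($E{\left(Q \right)} = \frac{-3 + 2 \left(-3\right)}{-2 - 3} = \frac{-3 - 6}{-5} = \left(- \frac{1}{5}\right) \left(-9\right) = \frac{9}{5}$)
$E{\left(-2 \right)} \left(-2899\right) = \frac{9}{5} \left(-2899\right) = - \frac{26091}{5}$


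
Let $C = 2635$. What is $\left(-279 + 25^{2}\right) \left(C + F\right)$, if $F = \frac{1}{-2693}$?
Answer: $\frac{2455234684}{2693} \approx 9.1171 \cdot 10^{5}$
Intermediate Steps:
$F = - \frac{1}{2693} \approx -0.00037133$
$\left(-279 + 25^{2}\right) \left(C + F\right) = \left(-279 + 25^{2}\right) \left(2635 - \frac{1}{2693}\right) = \left(-279 + 625\right) \frac{7096054}{2693} = 346 \cdot \frac{7096054}{2693} = \frac{2455234684}{2693}$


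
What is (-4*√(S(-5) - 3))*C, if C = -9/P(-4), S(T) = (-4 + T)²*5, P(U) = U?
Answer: -9*√402 ≈ -180.45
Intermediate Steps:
S(T) = 5*(-4 + T)²
C = 9/4 (C = -9/(-4) = -9*(-¼) = 9/4 ≈ 2.2500)
(-4*√(S(-5) - 3))*C = -4*√(5*(-4 - 5)² - 3)*(9/4) = -4*√(5*(-9)² - 3)*(9/4) = -4*√(5*81 - 3)*(9/4) = -4*√(405 - 3)*(9/4) = -4*√402*(9/4) = -9*√402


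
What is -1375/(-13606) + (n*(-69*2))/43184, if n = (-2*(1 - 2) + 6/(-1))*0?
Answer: 1375/13606 ≈ 0.10106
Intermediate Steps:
n = 0 (n = (-2*(-1) + 6*(-1))*0 = (2 - 6)*0 = -4*0 = 0)
-1375/(-13606) + (n*(-69*2))/43184 = -1375/(-13606) + (0*(-69*2))/43184 = -1375*(-1/13606) + (0*(-138))*(1/43184) = 1375/13606 + 0*(1/43184) = 1375/13606 + 0 = 1375/13606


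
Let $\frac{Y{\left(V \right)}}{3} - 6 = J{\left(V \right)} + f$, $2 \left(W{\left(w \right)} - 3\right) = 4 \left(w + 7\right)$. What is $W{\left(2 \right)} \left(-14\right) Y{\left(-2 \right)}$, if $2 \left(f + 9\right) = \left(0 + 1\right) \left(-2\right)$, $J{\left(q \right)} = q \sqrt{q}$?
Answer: $3528 + 1764 i \sqrt{2} \approx 3528.0 + 2494.7 i$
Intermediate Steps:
$J{\left(q \right)} = q^{\frac{3}{2}}$
$f = -10$ ($f = -9 + \frac{\left(0 + 1\right) \left(-2\right)}{2} = -9 + \frac{1 \left(-2\right)}{2} = -9 + \frac{1}{2} \left(-2\right) = -9 - 1 = -10$)
$W{\left(w \right)} = 17 + 2 w$ ($W{\left(w \right)} = 3 + \frac{4 \left(w + 7\right)}{2} = 3 + \frac{4 \left(7 + w\right)}{2} = 3 + \frac{28 + 4 w}{2} = 3 + \left(14 + 2 w\right) = 17 + 2 w$)
$Y{\left(V \right)} = -12 + 3 V^{\frac{3}{2}}$ ($Y{\left(V \right)} = 18 + 3 \left(V^{\frac{3}{2}} - 10\right) = 18 + 3 \left(-10 + V^{\frac{3}{2}}\right) = 18 + \left(-30 + 3 V^{\frac{3}{2}}\right) = -12 + 3 V^{\frac{3}{2}}$)
$W{\left(2 \right)} \left(-14\right) Y{\left(-2 \right)} = \left(17 + 2 \cdot 2\right) \left(-14\right) \left(-12 + 3 \left(-2\right)^{\frac{3}{2}}\right) = \left(17 + 4\right) \left(-14\right) \left(-12 + 3 \left(- 2 i \sqrt{2}\right)\right) = 21 \left(-14\right) \left(-12 - 6 i \sqrt{2}\right) = - 294 \left(-12 - 6 i \sqrt{2}\right) = 3528 + 1764 i \sqrt{2}$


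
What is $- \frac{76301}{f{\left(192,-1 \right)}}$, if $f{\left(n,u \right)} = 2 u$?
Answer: $\frac{76301}{2} \approx 38151.0$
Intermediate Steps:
$- \frac{76301}{f{\left(192,-1 \right)}} = - \frac{76301}{2 \left(-1\right)} = - \frac{76301}{-2} = \left(-76301\right) \left(- \frac{1}{2}\right) = \frac{76301}{2}$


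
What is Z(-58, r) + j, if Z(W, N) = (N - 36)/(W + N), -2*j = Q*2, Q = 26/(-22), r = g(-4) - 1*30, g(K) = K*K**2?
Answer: 1703/836 ≈ 2.0371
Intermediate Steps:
g(K) = K**3
r = -94 (r = (-4)**3 - 1*30 = -64 - 30 = -94)
Q = -13/11 (Q = 26*(-1/22) = -13/11 ≈ -1.1818)
j = 13/11 (j = -(-13)*2/22 = -1/2*(-26/11) = 13/11 ≈ 1.1818)
Z(W, N) = (-36 + N)/(N + W)
Z(-58, r) + j = (-36 - 94)/(-94 - 58) + 13/11 = -130/(-152) + 13/11 = -1/152*(-130) + 13/11 = 65/76 + 13/11 = 1703/836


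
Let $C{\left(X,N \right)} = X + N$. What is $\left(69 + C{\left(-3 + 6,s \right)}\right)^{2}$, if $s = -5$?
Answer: $4489$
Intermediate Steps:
$C{\left(X,N \right)} = N + X$
$\left(69 + C{\left(-3 + 6,s \right)}\right)^{2} = \left(69 + \left(-5 + \left(-3 + 6\right)\right)\right)^{2} = \left(69 + \left(-5 + 3\right)\right)^{2} = \left(69 - 2\right)^{2} = 67^{2} = 4489$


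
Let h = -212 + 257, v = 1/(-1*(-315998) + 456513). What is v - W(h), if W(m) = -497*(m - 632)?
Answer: -225371586628/772511 ≈ -2.9174e+5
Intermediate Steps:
v = 1/772511 (v = 1/(315998 + 456513) = 1/772511 ≈ 1.2945e-6)
h = 45
W(m) = 314104 - 497*m (W(m) = -497*(-632 + m) = 314104 - 497*m)
v - W(h) = 1/772511 - (314104 - 497*45) = 1/772511 - (314104 - 22365) = 1/772511 - 1*291739 = 1/772511 - 291739 = -225371586628/772511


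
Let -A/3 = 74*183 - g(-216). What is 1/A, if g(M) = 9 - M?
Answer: -1/39951 ≈ -2.5031e-5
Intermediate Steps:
A = -39951 (A = -3*(74*183 - (9 - 1*(-216))) = -3*(13542 - (9 + 216)) = -3*(13542 - 1*225) = -3*(13542 - 225) = -3*13317 = -39951)
1/A = 1/(-39951) = -1/39951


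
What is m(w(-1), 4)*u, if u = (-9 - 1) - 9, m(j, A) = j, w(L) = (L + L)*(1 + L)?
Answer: 0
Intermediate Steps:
w(L) = 2*L*(1 + L) (w(L) = (2*L)*(1 + L) = 2*L*(1 + L))
u = -19 (u = -10 - 9 = -19)
m(w(-1), 4)*u = (2*(-1)*(1 - 1))*(-19) = (2*(-1)*0)*(-19) = 0*(-19) = 0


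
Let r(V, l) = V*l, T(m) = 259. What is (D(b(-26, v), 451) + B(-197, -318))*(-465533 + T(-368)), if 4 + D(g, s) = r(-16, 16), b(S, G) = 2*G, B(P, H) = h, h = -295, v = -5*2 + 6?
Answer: 258227070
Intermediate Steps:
v = -4 (v = -10 + 6 = -4)
B(P, H) = -295
D(g, s) = -260 (D(g, s) = -4 - 16*16 = -4 - 256 = -260)
(D(b(-26, v), 451) + B(-197, -318))*(-465533 + T(-368)) = (-260 - 295)*(-465533 + 259) = -555*(-465274) = 258227070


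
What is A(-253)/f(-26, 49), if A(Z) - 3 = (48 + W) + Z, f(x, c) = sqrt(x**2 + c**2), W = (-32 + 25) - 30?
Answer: -239*sqrt(3077)/3077 ≈ -4.3086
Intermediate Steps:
W = -37 (W = -7 - 30 = -37)
f(x, c) = sqrt(c**2 + x**2)
A(Z) = 14 + Z (A(Z) = 3 + ((48 - 37) + Z) = 3 + (11 + Z) = 14 + Z)
A(-253)/f(-26, 49) = (14 - 253)/(sqrt(49**2 + (-26)**2)) = -239/sqrt(2401 + 676) = -239*sqrt(3077)/3077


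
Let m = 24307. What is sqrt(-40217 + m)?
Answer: I*sqrt(15910) ≈ 126.13*I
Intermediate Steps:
sqrt(-40217 + m) = sqrt(-40217 + 24307) = sqrt(-15910) = I*sqrt(15910)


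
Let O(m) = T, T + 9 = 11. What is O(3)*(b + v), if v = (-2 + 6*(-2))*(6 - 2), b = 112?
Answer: 112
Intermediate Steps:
T = 2 (T = -9 + 11 = 2)
v = -56 (v = (-2 - 12)*4 = -14*4 = -56)
O(m) = 2
O(3)*(b + v) = 2*(112 - 56) = 2*56 = 112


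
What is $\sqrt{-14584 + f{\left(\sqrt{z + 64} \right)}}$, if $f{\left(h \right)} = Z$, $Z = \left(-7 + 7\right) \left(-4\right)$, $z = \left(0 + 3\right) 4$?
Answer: $2 i \sqrt{3646} \approx 120.76 i$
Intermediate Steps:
$z = 12$ ($z = 3 \cdot 4 = 12$)
$Z = 0$ ($Z = 0 \left(-4\right) = 0$)
$f{\left(h \right)} = 0$
$\sqrt{-14584 + f{\left(\sqrt{z + 64} \right)}} = \sqrt{-14584 + 0} = \sqrt{-14584} = 2 i \sqrt{3646}$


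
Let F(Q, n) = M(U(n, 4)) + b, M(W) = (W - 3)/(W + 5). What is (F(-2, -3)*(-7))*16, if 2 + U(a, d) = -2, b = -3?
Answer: 1120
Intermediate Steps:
U(a, d) = -4 (U(a, d) = -2 - 2 = -4)
M(W) = (-3 + W)/(5 + W)
F(Q, n) = -10 (F(Q, n) = (-3 - 4)/(5 - 4) - 3 = -7/1 - 3 = 1*(-7) - 3 = -7 - 3 = -10)
(F(-2, -3)*(-7))*16 = -10*(-7)*16 = 70*16 = 1120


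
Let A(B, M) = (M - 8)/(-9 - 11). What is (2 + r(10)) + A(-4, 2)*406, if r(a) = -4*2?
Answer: 579/5 ≈ 115.80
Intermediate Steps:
A(B, M) = ⅖ - M/20 (A(B, M) = (-8 + M)/(-20) = (-8 + M)*(-1/20) = ⅖ - M/20)
r(a) = -8
(2 + r(10)) + A(-4, 2)*406 = (2 - 8) + (⅖ - 1/20*2)*406 = -6 + (⅖ - ⅒)*406 = -6 + (3/10)*406 = -6 + 609/5 = 579/5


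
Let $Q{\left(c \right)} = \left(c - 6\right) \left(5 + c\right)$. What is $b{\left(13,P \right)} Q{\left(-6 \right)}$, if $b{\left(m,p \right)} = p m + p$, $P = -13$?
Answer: $-2184$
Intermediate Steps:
$b{\left(m,p \right)} = p + m p$ ($b{\left(m,p \right)} = m p + p = p + m p$)
$Q{\left(c \right)} = \left(-6 + c\right) \left(5 + c\right)$
$b{\left(13,P \right)} Q{\left(-6 \right)} = - 13 \left(1 + 13\right) \left(-30 + \left(-6\right)^{2} - -6\right) = \left(-13\right) 14 \left(-30 + 36 + 6\right) = \left(-182\right) 12 = -2184$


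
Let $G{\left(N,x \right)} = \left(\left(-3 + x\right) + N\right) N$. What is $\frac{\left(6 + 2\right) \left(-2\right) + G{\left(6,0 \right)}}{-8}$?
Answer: $- \frac{1}{4} \approx -0.25$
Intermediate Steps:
$G{\left(N,x \right)} = N \left(-3 + N + x\right)$ ($G{\left(N,x \right)} = \left(-3 + N + x\right) N = N \left(-3 + N + x\right)$)
$\frac{\left(6 + 2\right) \left(-2\right) + G{\left(6,0 \right)}}{-8} = \frac{\left(6 + 2\right) \left(-2\right) + 6 \left(-3 + 6 + 0\right)}{-8} = \left(8 \left(-2\right) + 6 \cdot 3\right) \left(- \frac{1}{8}\right) = \left(-16 + 18\right) \left(- \frac{1}{8}\right) = 2 \left(- \frac{1}{8}\right) = - \frac{1}{4}$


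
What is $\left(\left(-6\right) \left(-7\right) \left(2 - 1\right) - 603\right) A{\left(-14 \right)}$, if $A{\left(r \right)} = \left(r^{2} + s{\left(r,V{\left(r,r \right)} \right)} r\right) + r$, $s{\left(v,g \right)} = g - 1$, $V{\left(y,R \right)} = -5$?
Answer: $-149226$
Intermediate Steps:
$s{\left(v,g \right)} = -1 + g$ ($s{\left(v,g \right)} = g - 1 = -1 + g$)
$A{\left(r \right)} = r^{2} - 5 r$ ($A{\left(r \right)} = \left(r^{2} + \left(-1 - 5\right) r\right) + r = \left(r^{2} - 6 r\right) + r = r^{2} - 5 r$)
$\left(\left(-6\right) \left(-7\right) \left(2 - 1\right) - 603\right) A{\left(-14 \right)} = \left(\left(-6\right) \left(-7\right) \left(2 - 1\right) - 603\right) \left(- 14 \left(-5 - 14\right)\right) = \left(42 \left(2 - 1\right) - 603\right) \left(\left(-14\right) \left(-19\right)\right) = \left(42 \cdot 1 - 603\right) 266 = \left(42 - 603\right) 266 = \left(-561\right) 266 = -149226$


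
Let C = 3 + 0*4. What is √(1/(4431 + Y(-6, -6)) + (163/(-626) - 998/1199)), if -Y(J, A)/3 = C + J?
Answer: I*√758336176770769410/833137140 ≈ 1.0452*I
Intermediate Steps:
C = 3 (C = 3 + 0 = 3)
Y(J, A) = -9 - 3*J (Y(J, A) = -3*(3 + J) = -9 - 3*J)
√(1/(4431 + Y(-6, -6)) + (163/(-626) - 998/1199)) = √(1/(4431 + (-9 - 3*(-6))) + (163/(-626) - 998/1199)) = √(1/(4431 + (-9 + 18)) + (163*(-1/626) - 998*1/1199)) = √(1/(4431 + 9) + (-163/626 - 998/1199)) = √(1/4440 - 820185/750574) = √(-1820435413/1666274280) = I*√758336176770769410/833137140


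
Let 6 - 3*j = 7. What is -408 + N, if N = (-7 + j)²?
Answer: -3188/9 ≈ -354.22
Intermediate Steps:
j = -⅓ (j = 2 - ⅓*7 = 2 - 7/3 = -⅓ ≈ -0.33333)
N = 484/9 (N = (-7 - ⅓)² = (-22/3)² = 484/9 ≈ 53.778)
-408 + N = -408 + 484/9 = -3188/9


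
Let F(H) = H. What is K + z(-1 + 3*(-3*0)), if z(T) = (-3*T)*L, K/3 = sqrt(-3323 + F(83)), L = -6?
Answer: -18 + 54*I*sqrt(10) ≈ -18.0 + 170.76*I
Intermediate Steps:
K = 54*I*sqrt(10) (K = 3*sqrt(-3323 + 83) = 3*sqrt(-3240) = 3*(18*I*sqrt(10)) = 54*I*sqrt(10) ≈ 170.76*I)
z(T) = 18*T (z(T) = -3*T*(-6) = 18*T)
K + z(-1 + 3*(-3*0)) = 54*I*sqrt(10) + 18*(-1 + 3*(-3*0)) = 54*I*sqrt(10) + 18*(-1 + 3*0) = 54*I*sqrt(10) + 18*(-1 + 0) = 54*I*sqrt(10) + 18*(-1) = 54*I*sqrt(10) - 18 = -18 + 54*I*sqrt(10)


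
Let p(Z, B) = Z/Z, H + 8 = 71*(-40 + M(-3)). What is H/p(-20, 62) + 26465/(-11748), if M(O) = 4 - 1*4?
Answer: -33484769/11748 ≈ -2850.3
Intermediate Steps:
M(O) = 0 (M(O) = 4 - 4 = 0)
H = -2848 (H = -8 + 71*(-40 + 0) = -8 + 71*(-40) = -8 - 2840 = -2848)
p(Z, B) = 1
H/p(-20, 62) + 26465/(-11748) = -2848/1 + 26465/(-11748) = -2848*1 + 26465*(-1/11748) = -2848 - 26465/11748 = -33484769/11748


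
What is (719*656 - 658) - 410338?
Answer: 60668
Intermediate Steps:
(719*656 - 658) - 410338 = (471664 - 658) - 410338 = 471006 - 410338 = 60668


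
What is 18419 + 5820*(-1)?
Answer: 12599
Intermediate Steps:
18419 + 5820*(-1) = 18419 - 5820 = 12599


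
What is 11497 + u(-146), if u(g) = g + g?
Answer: 11205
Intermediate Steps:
u(g) = 2*g
11497 + u(-146) = 11497 + 2*(-146) = 11497 - 292 = 11205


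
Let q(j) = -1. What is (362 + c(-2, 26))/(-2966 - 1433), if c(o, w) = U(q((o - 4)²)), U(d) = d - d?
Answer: -362/4399 ≈ -0.082291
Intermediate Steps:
U(d) = 0
c(o, w) = 0
(362 + c(-2, 26))/(-2966 - 1433) = (362 + 0)/(-2966 - 1433) = 362/(-4399) = 362*(-1/4399) = -362/4399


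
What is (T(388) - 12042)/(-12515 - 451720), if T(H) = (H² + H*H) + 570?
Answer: -289616/464235 ≈ -0.62386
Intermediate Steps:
T(H) = 570 + 2*H² (T(H) = (H² + H²) + 570 = 2*H² + 570 = 570 + 2*H²)
(T(388) - 12042)/(-12515 - 451720) = ((570 + 2*388²) - 12042)/(-12515 - 451720) = ((570 + 2*150544) - 12042)/(-464235) = ((570 + 301088) - 12042)*(-1/464235) = (301658 - 12042)*(-1/464235) = 289616*(-1/464235) = -289616/464235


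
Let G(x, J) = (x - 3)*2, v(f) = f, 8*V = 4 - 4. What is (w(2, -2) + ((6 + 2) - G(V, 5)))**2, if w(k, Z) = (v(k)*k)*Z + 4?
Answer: 100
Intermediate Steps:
V = 0 (V = (4 - 4)/8 = (1/8)*0 = 0)
G(x, J) = -6 + 2*x (G(x, J) = (-3 + x)*2 = -6 + 2*x)
w(k, Z) = 4 + Z*k**2 (w(k, Z) = (k*k)*Z + 4 = k**2*Z + 4 = Z*k**2 + 4 = 4 + Z*k**2)
(w(2, -2) + ((6 + 2) - G(V, 5)))**2 = ((4 - 2*2**2) + ((6 + 2) - (-6 + 2*0)))**2 = ((4 - 2*4) + (8 - (-6 + 0)))**2 = ((4 - 8) + (8 - 1*(-6)))**2 = (-4 + (8 + 6))**2 = (-4 + 14)**2 = 10**2 = 100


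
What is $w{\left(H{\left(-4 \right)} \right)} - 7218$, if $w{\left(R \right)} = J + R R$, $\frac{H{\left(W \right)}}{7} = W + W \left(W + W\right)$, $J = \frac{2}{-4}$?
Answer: $\frac{62395}{2} \approx 31198.0$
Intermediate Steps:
$J = - \frac{1}{2}$ ($J = 2 \left(- \frac{1}{4}\right) = - \frac{1}{2} \approx -0.5$)
$H{\left(W \right)} = 7 W + 14 W^{2}$ ($H{\left(W \right)} = 7 \left(W + W \left(W + W\right)\right) = 7 \left(W + W 2 W\right) = 7 \left(W + 2 W^{2}\right) = 7 W + 14 W^{2}$)
$w{\left(R \right)} = - \frac{1}{2} + R^{2}$ ($w{\left(R \right)} = - \frac{1}{2} + R R = - \frac{1}{2} + R^{2}$)
$w{\left(H{\left(-4 \right)} \right)} - 7218 = \left(- \frac{1}{2} + \left(7 \left(-4\right) \left(1 + 2 \left(-4\right)\right)\right)^{2}\right) - 7218 = \left(- \frac{1}{2} + \left(7 \left(-4\right) \left(1 - 8\right)\right)^{2}\right) - 7218 = \left(- \frac{1}{2} + \left(7 \left(-4\right) \left(-7\right)\right)^{2}\right) - 7218 = \left(- \frac{1}{2} + 196^{2}\right) - 7218 = \left(- \frac{1}{2} + 38416\right) - 7218 = \frac{76831}{2} - 7218 = \frac{62395}{2}$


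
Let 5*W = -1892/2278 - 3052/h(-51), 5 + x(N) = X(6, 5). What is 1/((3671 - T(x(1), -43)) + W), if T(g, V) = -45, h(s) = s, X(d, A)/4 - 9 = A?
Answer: 17085/63689506 ≈ 0.00026825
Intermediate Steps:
X(d, A) = 36 + 4*A
x(N) = 51 (x(N) = -5 + (36 + 4*5) = -5 + (36 + 20) = -5 + 56 = 51)
W = 201646/17085 (W = (-1892/2278 - 3052/(-51))/5 = (-1892*1/2278 - 3052*(-1/51))/5 = (-946/1139 + 3052/51)/5 = (⅕)*(201646/3417) = 201646/17085 ≈ 11.803)
1/((3671 - T(x(1), -43)) + W) = 1/((3671 - 1*(-45)) + 201646/17085) = 1/((3671 + 45) + 201646/17085) = 1/(3716 + 201646/17085) = 1/(63689506/17085) = 17085/63689506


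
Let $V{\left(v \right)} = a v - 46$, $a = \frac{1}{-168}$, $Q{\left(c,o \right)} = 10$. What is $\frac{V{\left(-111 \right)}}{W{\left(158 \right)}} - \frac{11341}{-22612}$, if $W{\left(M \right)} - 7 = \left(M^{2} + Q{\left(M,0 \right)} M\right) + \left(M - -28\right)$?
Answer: $\frac{4230787471}{8464078616} \approx 0.49985$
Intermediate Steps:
$a = - \frac{1}{168} \approx -0.0059524$
$V{\left(v \right)} = -46 - \frac{v}{168}$ ($V{\left(v \right)} = - \frac{v}{168} - 46 = -46 - \frac{v}{168}$)
$W{\left(M \right)} = 35 + M^{2} + 11 M$ ($W{\left(M \right)} = 7 + \left(\left(M^{2} + 10 M\right) + \left(M - -28\right)\right) = 7 + \left(\left(M^{2} + 10 M\right) + \left(M + 28\right)\right) = 7 + \left(\left(M^{2} + 10 M\right) + \left(28 + M\right)\right) = 7 + \left(28 + M^{2} + 11 M\right) = 35 + M^{2} + 11 M$)
$\frac{V{\left(-111 \right)}}{W{\left(158 \right)}} - \frac{11341}{-22612} = \frac{-46 - - \frac{37}{56}}{35 + 158^{2} + 11 \cdot 158} - \frac{11341}{-22612} = \frac{-46 + \frac{37}{56}}{35 + 24964 + 1738} - - \frac{11341}{22612} = - \frac{2539}{56 \cdot 26737} + \frac{11341}{22612} = \left(- \frac{2539}{56}\right) \frac{1}{26737} + \frac{11341}{22612} = - \frac{2539}{1497272} + \frac{11341}{22612} = \frac{4230787471}{8464078616}$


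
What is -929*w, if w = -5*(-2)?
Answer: -9290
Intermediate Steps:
w = 10
-929*w = -929*10 = -9290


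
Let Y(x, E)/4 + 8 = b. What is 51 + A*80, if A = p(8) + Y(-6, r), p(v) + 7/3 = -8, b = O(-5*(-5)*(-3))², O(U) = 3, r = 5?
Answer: -1367/3 ≈ -455.67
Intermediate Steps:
b = 9 (b = 3² = 9)
Y(x, E) = 4 (Y(x, E) = -32 + 4*9 = -32 + 36 = 4)
p(v) = -31/3 (p(v) = -7/3 - 8 = -31/3)
A = -19/3 (A = -31/3 + 4 = -19/3 ≈ -6.3333)
51 + A*80 = 51 - 19/3*80 = 51 - 1520/3 = -1367/3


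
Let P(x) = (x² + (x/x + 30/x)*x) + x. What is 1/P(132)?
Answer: 1/17718 ≈ 5.6440e-5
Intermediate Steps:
P(x) = x + x² + x*(1 + 30/x) (P(x) = (x² + (1 + 30/x)*x) + x = (x² + x*(1 + 30/x)) + x = x + x² + x*(1 + 30/x))
1/P(132) = 1/(30 + 132² + 2*132) = 1/(30 + 17424 + 264) = 1/17718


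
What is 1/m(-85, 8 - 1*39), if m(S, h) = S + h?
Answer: -1/116 ≈ -0.0086207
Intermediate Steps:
1/m(-85, 8 - 1*39) = 1/(-85 + (8 - 1*39)) = 1/(-85 + (8 - 39)) = 1/(-85 - 31) = 1/(-116) = -1/116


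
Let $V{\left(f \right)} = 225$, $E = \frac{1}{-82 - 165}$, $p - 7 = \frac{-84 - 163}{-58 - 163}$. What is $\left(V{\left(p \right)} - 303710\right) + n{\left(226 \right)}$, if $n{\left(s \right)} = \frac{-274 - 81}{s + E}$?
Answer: $- \frac{16940923870}{55821} \approx -3.0349 \cdot 10^{5}$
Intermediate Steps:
$p = \frac{138}{17}$ ($p = 7 + \frac{-84 - 163}{-58 - 163} = 7 - \frac{247}{-221} = 7 - - \frac{19}{17} = 7 + \frac{19}{17} = \frac{138}{17} \approx 8.1176$)
$E = - \frac{1}{247}$ ($E = \frac{1}{-247} = - \frac{1}{247} \approx -0.0040486$)
$n{\left(s \right)} = - \frac{355}{- \frac{1}{247} + s}$ ($n{\left(s \right)} = \frac{-274 - 81}{s - \frac{1}{247}} = - \frac{355}{- \frac{1}{247} + s}$)
$\left(V{\left(p \right)} - 303710\right) + n{\left(226 \right)} = \left(225 - 303710\right) - \frac{87685}{-1 + 247 \cdot 226} = -303485 - \frac{87685}{-1 + 55822} = -303485 - \frac{87685}{55821} = - \frac{16940923870}{55821}$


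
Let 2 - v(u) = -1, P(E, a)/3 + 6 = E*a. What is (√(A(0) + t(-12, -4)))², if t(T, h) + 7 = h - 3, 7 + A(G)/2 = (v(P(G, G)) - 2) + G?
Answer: -26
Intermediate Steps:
P(E, a) = -18 + 3*E*a (P(E, a) = -18 + 3*(E*a) = -18 + 3*E*a)
v(u) = 3 (v(u) = 2 - 1*(-1) = 2 + 1 = 3)
A(G) = -12 + 2*G (A(G) = -14 + 2*((3 - 2) + G) = -14 + 2*(1 + G) = -14 + (2 + 2*G) = -12 + 2*G)
t(T, h) = -10 + h (t(T, h) = -7 + (h - 3) = -7 + (-3 + h) = -10 + h)
(√(A(0) + t(-12, -4)))² = (√((-12 + 2*0) + (-10 - 4)))² = (√((-12 + 0) - 14))² = (√(-12 - 14))² = (√(-26))² = (I*√26)² = -26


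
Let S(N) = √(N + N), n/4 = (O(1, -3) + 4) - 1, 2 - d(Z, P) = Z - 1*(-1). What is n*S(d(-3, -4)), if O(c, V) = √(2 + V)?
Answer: 8*√2*(3 + I) ≈ 33.941 + 11.314*I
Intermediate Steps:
d(Z, P) = 1 - Z (d(Z, P) = 2 - (Z - 1*(-1)) = 2 - (Z + 1) = 2 - (1 + Z) = 2 + (-1 - Z) = 1 - Z)
n = 12 + 4*I (n = 4*((√(2 - 3) + 4) - 1) = 4*((√(-1) + 4) - 1) = 4*((I + 4) - 1) = 4*((4 + I) - 1) = 4*(3 + I) = 12 + 4*I ≈ 12.0 + 4.0*I)
S(N) = √2*√N (S(N) = √(2*N) = √2*√N)
n*S(d(-3, -4)) = (12 + 4*I)*(√2*√(1 - 1*(-3))) = (12 + 4*I)*(√2*√(1 + 3)) = (12 + 4*I)*(√2*√4) = (12 + 4*I)*(√2*2) = (12 + 4*I)*(2*√2) = 2*√2*(12 + 4*I)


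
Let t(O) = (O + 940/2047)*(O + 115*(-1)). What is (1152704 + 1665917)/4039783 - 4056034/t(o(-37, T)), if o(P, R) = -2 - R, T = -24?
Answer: 16776582007442828/8636211739353 ≈ 1942.6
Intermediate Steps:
t(O) = (-115 + O)*(940/2047 + O) (t(O) = (O + 940*(1/2047))*(O - 115) = (O + 940/2047)*(-115 + O) = (940/2047 + O)*(-115 + O) = (-115 + O)*(940/2047 + O))
(1152704 + 1665917)/4039783 - 4056034/t(o(-37, T)) = (1152704 + 1665917)/4039783 - 4056034/(-4700/89 + (-2 - 1*(-24))² - 234465*(-2 - 1*(-24))/2047) = 2818621*(1/4039783) - 4056034/(-4700/89 + (-2 + 24)² - 234465*(-2 + 24)/2047) = 2818621/4039783 - 4056034/(-4700/89 + 22² - 234465/2047*22) = 2818621/4039783 - 4056034/(-4700/89 + 484 - 5158230/2047) = 2818621/4039783 - 4056034/(-4275582/2047) = 2818621/4039783 - 4056034*(-2047/4275582) = 2818621/4039783 + 4151350799/2137791 = 16776582007442828/8636211739353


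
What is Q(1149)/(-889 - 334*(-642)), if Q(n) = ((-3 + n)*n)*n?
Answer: 1512950346/213539 ≈ 7085.1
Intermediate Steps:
Q(n) = n**2*(-3 + n) (Q(n) = (n*(-3 + n))*n = n**2*(-3 + n))
Q(1149)/(-889 - 334*(-642)) = (1149**2*(-3 + 1149))/(-889 - 334*(-642)) = (1320201*1146)/(-889 + 214428) = 1512950346/213539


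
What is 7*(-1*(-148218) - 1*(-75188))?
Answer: 1563842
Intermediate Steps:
7*(-1*(-148218) - 1*(-75188)) = 7*(148218 + 75188) = 7*223406 = 1563842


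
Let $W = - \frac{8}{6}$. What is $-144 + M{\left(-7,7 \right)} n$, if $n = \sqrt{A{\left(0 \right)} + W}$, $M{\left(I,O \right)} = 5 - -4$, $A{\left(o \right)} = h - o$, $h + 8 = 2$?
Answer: $-144 + 3 i \sqrt{66} \approx -144.0 + 24.372 i$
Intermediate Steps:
$h = -6$ ($h = -8 + 2 = -6$)
$A{\left(o \right)} = -6 - o$
$W = - \frac{4}{3}$ ($W = \left(-8\right) \frac{1}{6} = - \frac{4}{3} \approx -1.3333$)
$M{\left(I,O \right)} = 9$ ($M{\left(I,O \right)} = 5 + 4 = 9$)
$n = \frac{i \sqrt{66}}{3}$ ($n = \sqrt{\left(-6 - 0\right) - \frac{4}{3}} = \sqrt{\left(-6 + 0\right) - \frac{4}{3}} = \sqrt{-6 - \frac{4}{3}} = \sqrt{- \frac{22}{3}} = \frac{i \sqrt{66}}{3} \approx 2.708 i$)
$-144 + M{\left(-7,7 \right)} n = -144 + 9 \frac{i \sqrt{66}}{3} = -144 + 3 i \sqrt{66}$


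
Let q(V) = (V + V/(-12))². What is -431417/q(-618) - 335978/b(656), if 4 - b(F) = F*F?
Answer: -155659449467/276206227374 ≈ -0.56356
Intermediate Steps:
b(F) = 4 - F² (b(F) = 4 - F*F = 4 - F²)
q(V) = 121*V²/144 (q(V) = (V + V*(-1/12))² = (V - V/12)² = (11*V/12)² = 121*V²/144)
-431417/q(-618) - 335978/b(656) = -431417/((121/144)*(-618)²) - 335978/(4 - 1*656²) = -431417/((121/144)*381924) - 335978/(4 - 1*430336) = -431417/1283689/4 - 335978/(4 - 430336) = -431417*4/1283689 - 335978/(-430332) = -1725668/1283689 - 335978*(-1/430332) = -1725668/1283689 + 167989/215166 = -155659449467/276206227374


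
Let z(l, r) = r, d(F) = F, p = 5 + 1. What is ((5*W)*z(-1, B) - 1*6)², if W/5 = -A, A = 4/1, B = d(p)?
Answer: 367236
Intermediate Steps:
p = 6
B = 6
A = 4 (A = 4*1 = 4)
W = -20 (W = 5*(-1*4) = 5*(-4) = -20)
((5*W)*z(-1, B) - 1*6)² = ((5*(-20))*6 - 1*6)² = (-100*6 - 6)² = (-600 - 6)² = (-606)² = 367236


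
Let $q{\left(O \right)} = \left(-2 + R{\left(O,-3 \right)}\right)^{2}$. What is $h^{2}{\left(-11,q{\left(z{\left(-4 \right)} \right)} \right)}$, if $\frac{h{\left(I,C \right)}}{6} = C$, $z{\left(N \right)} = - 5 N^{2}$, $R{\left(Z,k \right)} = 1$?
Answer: $36$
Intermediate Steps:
$q{\left(O \right)} = 1$ ($q{\left(O \right)} = \left(-2 + 1\right)^{2} = \left(-1\right)^{2} = 1$)
$h{\left(I,C \right)} = 6 C$
$h^{2}{\left(-11,q{\left(z{\left(-4 \right)} \right)} \right)} = \left(6 \cdot 1\right)^{2} = 6^{2} = 36$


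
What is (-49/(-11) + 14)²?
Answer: 41209/121 ≈ 340.57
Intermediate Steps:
(-49/(-11) + 14)² = (-49*(-1/11) + 14)² = (49/11 + 14)² = (203/11)² = 41209/121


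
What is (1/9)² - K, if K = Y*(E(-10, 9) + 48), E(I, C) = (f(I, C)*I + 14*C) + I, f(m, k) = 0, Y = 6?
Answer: -79703/81 ≈ -983.99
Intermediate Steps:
E(I, C) = I + 14*C (E(I, C) = (0*I + 14*C) + I = (0 + 14*C) + I = 14*C + I = I + 14*C)
K = 984 (K = 6*((-10 + 14*9) + 48) = 6*((-10 + 126) + 48) = 6*(116 + 48) = 6*164 = 984)
(1/9)² - K = (1/9)² - 1*984 = (⅑)² - 984 = 1/81 - 984 = -79703/81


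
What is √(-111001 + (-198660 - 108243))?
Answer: 4*I*√26119 ≈ 646.46*I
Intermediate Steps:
√(-111001 + (-198660 - 108243)) = √(-111001 - 306903) = √(-417904) = 4*I*√26119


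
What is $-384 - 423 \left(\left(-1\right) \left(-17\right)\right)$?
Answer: $-7575$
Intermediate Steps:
$-384 - 423 \left(\left(-1\right) \left(-17\right)\right) = -384 - 7191 = -7575$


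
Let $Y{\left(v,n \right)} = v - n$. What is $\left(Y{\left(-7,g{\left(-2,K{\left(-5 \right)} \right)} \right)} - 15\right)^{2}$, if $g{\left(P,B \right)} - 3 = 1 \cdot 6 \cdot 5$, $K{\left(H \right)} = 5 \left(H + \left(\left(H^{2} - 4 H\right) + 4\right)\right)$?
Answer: $3025$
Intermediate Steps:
$K{\left(H \right)} = 20 - 15 H + 5 H^{2}$ ($K{\left(H \right)} = 5 \left(H + \left(4 + H^{2} - 4 H\right)\right) = 5 \left(4 + H^{2} - 3 H\right) = 20 - 15 H + 5 H^{2}$)
$g{\left(P,B \right)} = 33$ ($g{\left(P,B \right)} = 3 + 1 \cdot 6 \cdot 5 = 3 + 6 \cdot 5 = 3 + 30 = 33$)
$\left(Y{\left(-7,g{\left(-2,K{\left(-5 \right)} \right)} \right)} - 15\right)^{2} = \left(\left(-7 - 33\right) - 15\right)^{2} = \left(-40 - 15\right)^{2} = \left(-55\right)^{2} = 3025$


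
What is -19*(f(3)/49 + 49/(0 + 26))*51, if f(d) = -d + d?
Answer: -47481/26 ≈ -1826.2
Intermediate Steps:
f(d) = 0
-19*(f(3)/49 + 49/(0 + 26))*51 = -19*(0/49 + 49/(0 + 26))*51 = -19*(0*(1/49) + 49/26)*51 = -19*(0 + 49*(1/26))*51 = -19*(0 + 49/26)*51 = -19*49/26*51 = -931/26*51 = -47481/26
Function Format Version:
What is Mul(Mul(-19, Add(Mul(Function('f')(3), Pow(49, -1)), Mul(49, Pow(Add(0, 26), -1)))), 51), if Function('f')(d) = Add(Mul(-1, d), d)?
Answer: Rational(-47481, 26) ≈ -1826.2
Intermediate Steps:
Function('f')(d) = 0
Mul(Mul(-19, Add(Mul(Function('f')(3), Pow(49, -1)), Mul(49, Pow(Add(0, 26), -1)))), 51) = Mul(Mul(-19, Add(Mul(0, Pow(49, -1)), Mul(49, Pow(Add(0, 26), -1)))), 51) = Mul(Mul(-19, Add(Mul(0, Rational(1, 49)), Mul(49, Pow(26, -1)))), 51) = Mul(Mul(-19, Add(0, Mul(49, Rational(1, 26)))), 51) = Mul(Mul(-19, Add(0, Rational(49, 26))), 51) = Mul(Mul(-19, Rational(49, 26)), 51) = Mul(Rational(-931, 26), 51) = Rational(-47481, 26)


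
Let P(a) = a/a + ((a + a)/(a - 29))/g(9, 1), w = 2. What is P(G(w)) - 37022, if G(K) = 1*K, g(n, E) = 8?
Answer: -1999135/54 ≈ -37021.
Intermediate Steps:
G(K) = K
P(a) = 1 + a/(4*(-29 + a)) (P(a) = a/a + ((a + a)/(a - 29))/8 = 1 + ((2*a)/(-29 + a))*(1/8) = 1 + (2*a/(-29 + a))*(1/8) = 1 + a/(4*(-29 + a)))
P(G(w)) - 37022 = (-116 + 5*2)/(4*(-29 + 2)) - 37022 = (1/4)*(-116 + 10)/(-27) - 37022 = (1/4)*(-1/27)*(-106) - 37022 = 53/54 - 37022 = -1999135/54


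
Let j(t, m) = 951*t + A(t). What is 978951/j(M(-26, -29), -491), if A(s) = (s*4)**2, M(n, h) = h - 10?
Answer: -326317/4251 ≈ -76.762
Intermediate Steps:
M(n, h) = -10 + h
A(s) = 16*s**2 (A(s) = (4*s)**2 = 16*s**2)
j(t, m) = 16*t**2 + 951*t (j(t, m) = 951*t + 16*t**2 = 16*t**2 + 951*t)
978951/j(M(-26, -29), -491) = 978951/(((-10 - 29)*(951 + 16*(-10 - 29)))) = 978951/((-39*(951 + 16*(-39)))) = 978951/((-39*(951 - 624))) = 978951/((-39*327)) = 978951/(-12753) = 978951*(-1/12753) = -326317/4251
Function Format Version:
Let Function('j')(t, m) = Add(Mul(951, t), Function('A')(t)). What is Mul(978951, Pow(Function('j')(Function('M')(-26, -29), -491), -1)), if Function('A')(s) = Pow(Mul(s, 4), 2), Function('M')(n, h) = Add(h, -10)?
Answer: Rational(-326317, 4251) ≈ -76.762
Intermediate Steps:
Function('M')(n, h) = Add(-10, h)
Function('A')(s) = Mul(16, Pow(s, 2)) (Function('A')(s) = Pow(Mul(4, s), 2) = Mul(16, Pow(s, 2)))
Function('j')(t, m) = Add(Mul(16, Pow(t, 2)), Mul(951, t)) (Function('j')(t, m) = Add(Mul(951, t), Mul(16, Pow(t, 2))) = Add(Mul(16, Pow(t, 2)), Mul(951, t)))
Mul(978951, Pow(Function('j')(Function('M')(-26, -29), -491), -1)) = Mul(978951, Pow(Mul(Add(-10, -29), Add(951, Mul(16, Add(-10, -29)))), -1)) = Mul(978951, Pow(Mul(-39, Add(951, Mul(16, -39))), -1)) = Mul(978951, Pow(Mul(-39, Add(951, -624)), -1)) = Mul(978951, Pow(Mul(-39, 327), -1)) = Mul(978951, Pow(-12753, -1)) = Mul(978951, Rational(-1, 12753)) = Rational(-326317, 4251)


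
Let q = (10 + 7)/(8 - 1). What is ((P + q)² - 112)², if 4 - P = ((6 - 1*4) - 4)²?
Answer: 27029601/2401 ≈ 11258.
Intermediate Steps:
q = 17/7 ≈ 2.4286
P = 0 (P = 4 - ((6 - 1*4) - 4)² = 4 - ((6 - 4) - 4)² = 4 - (2 - 4)² = 4 - 1*(-2)² = 4 - 1*4 = 4 - 4 = 0)
((P + q)² - 112)² = ((0 + 17/7)² - 112)² = ((17/7)² - 112)² = (289/49 - 112)² = (-5199/49)² = 27029601/2401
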